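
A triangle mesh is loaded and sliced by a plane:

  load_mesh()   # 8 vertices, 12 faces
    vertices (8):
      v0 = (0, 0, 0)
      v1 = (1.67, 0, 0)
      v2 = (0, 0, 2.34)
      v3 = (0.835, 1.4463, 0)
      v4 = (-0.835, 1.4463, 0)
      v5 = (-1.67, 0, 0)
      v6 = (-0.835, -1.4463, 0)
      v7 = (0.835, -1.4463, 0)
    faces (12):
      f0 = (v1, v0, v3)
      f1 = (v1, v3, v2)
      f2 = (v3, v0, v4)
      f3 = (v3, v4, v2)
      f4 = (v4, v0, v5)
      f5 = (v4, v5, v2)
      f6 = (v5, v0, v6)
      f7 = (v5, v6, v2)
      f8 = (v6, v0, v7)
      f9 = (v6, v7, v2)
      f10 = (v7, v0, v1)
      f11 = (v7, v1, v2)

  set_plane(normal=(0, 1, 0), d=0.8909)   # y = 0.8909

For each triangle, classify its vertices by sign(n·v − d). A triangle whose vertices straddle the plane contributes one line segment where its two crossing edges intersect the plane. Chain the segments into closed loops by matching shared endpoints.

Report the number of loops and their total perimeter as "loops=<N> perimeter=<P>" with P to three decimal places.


Straddling triangles (6 of 12):
  (v1,v0,v3) [--+] → (0.514348, 0.8909, 0)–(1.15565, 0.8909, 0)  len=0.6413
  (v1,v3,v2) [-+-] → (1.15565, 0.8909, 0)–(0.514348, 0.8909, 0.898594)  len=1.1040
  (v3,v0,v4) [+-+] → (0.514348, 0.8909, 0)–(-0.514348, 0.8909, 0)  len=1.0287
  (v3,v4,v2) [++-] → (-0.514348, 0.8909, 0.898594)–(0.514348, 0.8909, 0.898594)  len=1.0287
  (v4,v0,v5) [+--] → (-0.514348, 0.8909, 0)–(-1.15565, 0.8909, 0)  len=0.6413
  (v4,v5,v2) [+--] → (-1.15565, 0.8909, 0)–(-0.514348, 0.8909, 0.898594)  len=1.1040

Chained into 1 loop(s):
  loop 1: 6 segments, perimeter = 5.5479
Total perimeter = 5.548

loops=1 perimeter=5.548


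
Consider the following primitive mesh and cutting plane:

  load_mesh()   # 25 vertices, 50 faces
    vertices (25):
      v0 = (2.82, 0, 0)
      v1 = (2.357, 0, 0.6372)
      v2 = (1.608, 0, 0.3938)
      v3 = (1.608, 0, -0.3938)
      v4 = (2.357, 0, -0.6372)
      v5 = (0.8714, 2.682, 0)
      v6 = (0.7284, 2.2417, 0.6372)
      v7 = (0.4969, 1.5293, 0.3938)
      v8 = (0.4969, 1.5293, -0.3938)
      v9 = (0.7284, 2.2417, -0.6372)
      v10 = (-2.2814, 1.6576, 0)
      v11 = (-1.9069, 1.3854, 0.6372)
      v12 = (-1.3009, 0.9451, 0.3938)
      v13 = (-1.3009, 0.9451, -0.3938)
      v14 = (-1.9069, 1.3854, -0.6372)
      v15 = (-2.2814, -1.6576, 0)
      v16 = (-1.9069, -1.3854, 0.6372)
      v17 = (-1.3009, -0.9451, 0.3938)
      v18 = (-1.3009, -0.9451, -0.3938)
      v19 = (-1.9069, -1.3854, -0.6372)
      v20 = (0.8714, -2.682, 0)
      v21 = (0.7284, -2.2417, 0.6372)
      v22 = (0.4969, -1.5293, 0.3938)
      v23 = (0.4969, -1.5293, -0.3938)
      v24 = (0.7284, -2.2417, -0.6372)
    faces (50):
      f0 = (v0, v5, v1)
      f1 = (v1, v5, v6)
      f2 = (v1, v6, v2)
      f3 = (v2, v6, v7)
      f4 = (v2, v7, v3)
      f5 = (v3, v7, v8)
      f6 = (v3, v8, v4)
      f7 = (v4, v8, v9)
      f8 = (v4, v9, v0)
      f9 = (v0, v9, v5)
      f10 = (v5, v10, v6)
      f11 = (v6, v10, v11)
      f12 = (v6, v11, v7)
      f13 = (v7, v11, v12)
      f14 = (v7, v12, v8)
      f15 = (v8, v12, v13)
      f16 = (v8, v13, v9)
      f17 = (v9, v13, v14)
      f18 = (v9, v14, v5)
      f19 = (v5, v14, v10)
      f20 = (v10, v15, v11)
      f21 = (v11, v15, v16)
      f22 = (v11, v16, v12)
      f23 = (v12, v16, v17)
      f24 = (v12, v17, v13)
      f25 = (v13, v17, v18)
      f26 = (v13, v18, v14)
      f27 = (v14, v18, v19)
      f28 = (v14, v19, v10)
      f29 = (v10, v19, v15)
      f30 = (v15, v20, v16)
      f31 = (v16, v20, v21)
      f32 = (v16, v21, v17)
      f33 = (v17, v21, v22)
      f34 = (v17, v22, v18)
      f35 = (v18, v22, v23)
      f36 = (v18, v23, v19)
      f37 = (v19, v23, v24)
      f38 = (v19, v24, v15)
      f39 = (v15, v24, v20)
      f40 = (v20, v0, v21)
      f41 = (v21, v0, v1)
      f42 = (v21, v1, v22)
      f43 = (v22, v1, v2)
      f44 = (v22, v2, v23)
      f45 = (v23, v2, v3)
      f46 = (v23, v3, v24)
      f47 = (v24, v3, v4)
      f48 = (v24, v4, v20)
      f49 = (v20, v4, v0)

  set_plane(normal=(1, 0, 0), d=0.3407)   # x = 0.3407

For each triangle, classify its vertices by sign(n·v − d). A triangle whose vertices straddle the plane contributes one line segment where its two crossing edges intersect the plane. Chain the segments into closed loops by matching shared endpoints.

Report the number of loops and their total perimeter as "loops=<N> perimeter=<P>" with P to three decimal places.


Straddling triangles (20 of 50):
  (v5,v10,v6) [+-+] → (0.3407, 2.50957, 0)–(0.3407, 2.16646, 0.555121)  len=0.6526
  (v6,v10,v11) [+--] → (0.3407, 2.16646, 0.555121)–(0.3407, 2.11572, 0.6372)  len=0.0965
  (v6,v11,v7) [+-+] → (0.3407, 2.11572, 0.6372)–(0.3407, 1.51995, 0.409616)  len=0.6378
  (v7,v11,v12) [+--] → (0.3407, 1.51995, 0.409616)–(0.3407, 1.47854, 0.3938)  len=0.0443
  (v7,v12,v8) [+-+] → (0.3407, 1.47854, 0.3938)–(0.3407, 1.47854, -0.32537)  len=0.7192
  (v8,v12,v13) [+--] → (0.3407, 1.47854, -0.32537)–(0.3407, 1.47854, -0.3938)  len=0.0684
  (v8,v13,v9) [+-+] → (0.3407, 1.47854, -0.3938)–(0.3407, 1.99398, -0.590698)  len=0.5518
  (v9,v13,v14) [+--] → (0.3407, 1.99398, -0.590698)–(0.3407, 2.11572, -0.6372)  len=0.1303
  (v9,v14,v5) [+-+] → (0.3407, 2.11572, -0.6372)–(0.3407, 2.43433, -0.121715)  len=0.6060
  (v5,v14,v10) [+--] → (0.3407, 2.43433, -0.121715)–(0.3407, 2.50957, 0)  len=0.1431
  (v15,v20,v16) [-+-] → (0.3407, -2.50957, 0)–(0.3407, -2.43433, 0.121715)  len=0.1431
  (v16,v20,v21) [-++] → (0.3407, -2.43433, 0.121715)–(0.3407, -2.11572, 0.6372)  len=0.6060
  (v16,v21,v17) [-+-] → (0.3407, -2.11572, 0.6372)–(0.3407, -1.99398, 0.590698)  len=0.1303
  (v17,v21,v22) [-++] → (0.3407, -1.99398, 0.590698)–(0.3407, -1.47854, 0.3938)  len=0.5518
  (v17,v22,v18) [-+-] → (0.3407, -1.47854, 0.3938)–(0.3407, -1.47854, 0.32537)  len=0.0684
  (v18,v22,v23) [-++] → (0.3407, -1.47854, 0.32537)–(0.3407, -1.47854, -0.3938)  len=0.7192
  (v18,v23,v19) [-+-] → (0.3407, -1.47854, -0.3938)–(0.3407, -1.51995, -0.409616)  len=0.0443
  (v19,v23,v24) [-++] → (0.3407, -1.51995, -0.409616)–(0.3407, -2.11572, -0.6372)  len=0.6378
  (v19,v24,v15) [-+-] → (0.3407, -2.11572, -0.6372)–(0.3407, -2.16646, -0.555121)  len=0.0965
  (v15,v24,v20) [-++] → (0.3407, -2.16646, -0.555121)–(0.3407, -2.50957, 0)  len=0.6526

Chained into 2 loop(s):
  loop 1: 10 segments, perimeter = 3.6500
  loop 2: 10 segments, perimeter = 3.6500
Total perimeter = 7.300

loops=2 perimeter=7.300


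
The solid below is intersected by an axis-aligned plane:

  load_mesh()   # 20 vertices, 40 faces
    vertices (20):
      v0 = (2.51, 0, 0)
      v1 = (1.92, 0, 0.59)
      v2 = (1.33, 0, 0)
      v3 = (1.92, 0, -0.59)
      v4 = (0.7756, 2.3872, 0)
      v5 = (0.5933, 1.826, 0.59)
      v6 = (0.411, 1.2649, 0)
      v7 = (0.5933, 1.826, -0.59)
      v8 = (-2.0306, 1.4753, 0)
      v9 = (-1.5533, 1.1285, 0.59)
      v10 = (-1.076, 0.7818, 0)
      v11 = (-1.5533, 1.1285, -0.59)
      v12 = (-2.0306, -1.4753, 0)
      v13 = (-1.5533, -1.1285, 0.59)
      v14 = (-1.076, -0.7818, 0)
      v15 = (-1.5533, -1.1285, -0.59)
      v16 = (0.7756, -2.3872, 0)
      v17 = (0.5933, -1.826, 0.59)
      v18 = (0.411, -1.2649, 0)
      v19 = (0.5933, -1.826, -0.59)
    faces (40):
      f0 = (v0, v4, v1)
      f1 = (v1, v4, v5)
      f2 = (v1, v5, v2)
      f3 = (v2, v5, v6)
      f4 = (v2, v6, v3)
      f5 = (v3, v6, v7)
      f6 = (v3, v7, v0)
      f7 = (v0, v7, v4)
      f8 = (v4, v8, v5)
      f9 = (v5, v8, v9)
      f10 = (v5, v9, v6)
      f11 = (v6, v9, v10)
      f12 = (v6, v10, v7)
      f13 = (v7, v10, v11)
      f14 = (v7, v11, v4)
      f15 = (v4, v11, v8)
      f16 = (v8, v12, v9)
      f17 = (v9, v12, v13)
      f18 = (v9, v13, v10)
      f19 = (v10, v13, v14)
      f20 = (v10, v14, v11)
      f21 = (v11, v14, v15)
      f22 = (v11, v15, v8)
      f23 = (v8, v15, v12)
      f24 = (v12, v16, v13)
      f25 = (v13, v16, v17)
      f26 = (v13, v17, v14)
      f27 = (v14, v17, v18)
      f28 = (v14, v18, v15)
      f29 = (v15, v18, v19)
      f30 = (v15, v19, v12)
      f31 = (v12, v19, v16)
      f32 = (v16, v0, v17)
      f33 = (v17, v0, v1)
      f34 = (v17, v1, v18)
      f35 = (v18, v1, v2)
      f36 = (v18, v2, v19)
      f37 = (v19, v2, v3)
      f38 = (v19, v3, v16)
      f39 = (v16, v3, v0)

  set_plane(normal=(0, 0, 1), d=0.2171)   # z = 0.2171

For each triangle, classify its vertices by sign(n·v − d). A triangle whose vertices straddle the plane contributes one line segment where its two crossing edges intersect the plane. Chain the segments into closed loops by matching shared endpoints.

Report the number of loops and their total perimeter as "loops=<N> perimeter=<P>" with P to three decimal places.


loops=2 perimeter=22.571

Straddling triangles (20 of 40):
  (v0,v4,v1) [--+] → (1.1967, 1.50879, 0.2171)–(2.2929, 0, 0.2171)  len=1.8650
  (v1,v4,v5) [+-+] → (1.1967, 1.50879, 0.2171)–(0.70852, 2.1807, 0.2171)  len=0.8305
  (v1,v5,v2) [++-] → (1.05892, 0.671906, 0.2171)–(1.5471, 0, 0.2171)  len=0.8305
  (v2,v5,v6) [-+-] → (1.05892, 0.671906, 0.2171)–(0.47808, 1.47137, 0.2171)  len=0.9882
  (v4,v8,v5) [--+] → (-1.06509, 1.60435, 0.2171)–(0.70852, 2.1807, 0.2171)  len=1.8649
  (v5,v8,v9) [+-+] → (-1.06509, 1.60435, 0.2171)–(-1.85497, 1.34769, 0.2171)  len=0.8305
  (v5,v9,v6) [++-] → (-0.311796, 1.21471, 0.2171)–(0.47808, 1.47137, 0.2171)  len=0.8305
  (v6,v9,v10) [-+-] → (-0.311796, 1.21471, 0.2171)–(-1.25163, 0.909374, 0.2171)  len=0.9882
  (v8,v12,v9) [--+] → (-1.85497, -0.51719, 0.2171)–(-1.85497, 1.34769, 0.2171)  len=1.8649
  (v9,v12,v13) [+-+] → (-1.85497, -0.51719, 0.2171)–(-1.85497, -1.34769, 0.2171)  len=0.8305
  (v9,v13,v10) [++-] → (-1.25163, 0.0788744, 0.2171)–(-1.25163, 0.909374, 0.2171)  len=0.8305
  (v10,v13,v14) [-+-] → (-1.25163, 0.0788744, 0.2171)–(-1.25163, -0.909374, 0.2171)  len=0.9882
  (v12,v16,v13) [--+] → (-0.0813563, -1.92404, 0.2171)–(-1.85497, -1.34769, 0.2171)  len=1.8649
  (v13,v16,v17) [+-+] → (-0.0813563, -1.92404, 0.2171)–(0.70852, -2.1807, 0.2171)  len=0.8305
  (v13,v17,v14) [++-] → (-0.461754, -1.16603, 0.2171)–(-1.25163, -0.909374, 0.2171)  len=0.8305
  (v14,v17,v18) [-+-] → (-0.461754, -1.16603, 0.2171)–(0.47808, -1.47137, 0.2171)  len=0.9882
  (v16,v0,v17) [--+] → (1.80472, -0.671906, 0.2171)–(0.70852, -2.1807, 0.2171)  len=1.8650
  (v17,v0,v1) [+-+] → (1.80472, -0.671906, 0.2171)–(2.2929, 0, 0.2171)  len=0.8305
  (v17,v1,v18) [++-] → (0.966261, -0.79946, 0.2171)–(0.47808, -1.47137, 0.2171)  len=0.8305
  (v18,v1,v2) [-+-] → (0.966261, -0.79946, 0.2171)–(1.5471, 0, 0.2171)  len=0.9882

Chained into 2 loop(s):
  loop 1: 10 segments, perimeter = 13.4772
  loop 2: 10 segments, perimeter = 9.0936
Total perimeter = 22.571


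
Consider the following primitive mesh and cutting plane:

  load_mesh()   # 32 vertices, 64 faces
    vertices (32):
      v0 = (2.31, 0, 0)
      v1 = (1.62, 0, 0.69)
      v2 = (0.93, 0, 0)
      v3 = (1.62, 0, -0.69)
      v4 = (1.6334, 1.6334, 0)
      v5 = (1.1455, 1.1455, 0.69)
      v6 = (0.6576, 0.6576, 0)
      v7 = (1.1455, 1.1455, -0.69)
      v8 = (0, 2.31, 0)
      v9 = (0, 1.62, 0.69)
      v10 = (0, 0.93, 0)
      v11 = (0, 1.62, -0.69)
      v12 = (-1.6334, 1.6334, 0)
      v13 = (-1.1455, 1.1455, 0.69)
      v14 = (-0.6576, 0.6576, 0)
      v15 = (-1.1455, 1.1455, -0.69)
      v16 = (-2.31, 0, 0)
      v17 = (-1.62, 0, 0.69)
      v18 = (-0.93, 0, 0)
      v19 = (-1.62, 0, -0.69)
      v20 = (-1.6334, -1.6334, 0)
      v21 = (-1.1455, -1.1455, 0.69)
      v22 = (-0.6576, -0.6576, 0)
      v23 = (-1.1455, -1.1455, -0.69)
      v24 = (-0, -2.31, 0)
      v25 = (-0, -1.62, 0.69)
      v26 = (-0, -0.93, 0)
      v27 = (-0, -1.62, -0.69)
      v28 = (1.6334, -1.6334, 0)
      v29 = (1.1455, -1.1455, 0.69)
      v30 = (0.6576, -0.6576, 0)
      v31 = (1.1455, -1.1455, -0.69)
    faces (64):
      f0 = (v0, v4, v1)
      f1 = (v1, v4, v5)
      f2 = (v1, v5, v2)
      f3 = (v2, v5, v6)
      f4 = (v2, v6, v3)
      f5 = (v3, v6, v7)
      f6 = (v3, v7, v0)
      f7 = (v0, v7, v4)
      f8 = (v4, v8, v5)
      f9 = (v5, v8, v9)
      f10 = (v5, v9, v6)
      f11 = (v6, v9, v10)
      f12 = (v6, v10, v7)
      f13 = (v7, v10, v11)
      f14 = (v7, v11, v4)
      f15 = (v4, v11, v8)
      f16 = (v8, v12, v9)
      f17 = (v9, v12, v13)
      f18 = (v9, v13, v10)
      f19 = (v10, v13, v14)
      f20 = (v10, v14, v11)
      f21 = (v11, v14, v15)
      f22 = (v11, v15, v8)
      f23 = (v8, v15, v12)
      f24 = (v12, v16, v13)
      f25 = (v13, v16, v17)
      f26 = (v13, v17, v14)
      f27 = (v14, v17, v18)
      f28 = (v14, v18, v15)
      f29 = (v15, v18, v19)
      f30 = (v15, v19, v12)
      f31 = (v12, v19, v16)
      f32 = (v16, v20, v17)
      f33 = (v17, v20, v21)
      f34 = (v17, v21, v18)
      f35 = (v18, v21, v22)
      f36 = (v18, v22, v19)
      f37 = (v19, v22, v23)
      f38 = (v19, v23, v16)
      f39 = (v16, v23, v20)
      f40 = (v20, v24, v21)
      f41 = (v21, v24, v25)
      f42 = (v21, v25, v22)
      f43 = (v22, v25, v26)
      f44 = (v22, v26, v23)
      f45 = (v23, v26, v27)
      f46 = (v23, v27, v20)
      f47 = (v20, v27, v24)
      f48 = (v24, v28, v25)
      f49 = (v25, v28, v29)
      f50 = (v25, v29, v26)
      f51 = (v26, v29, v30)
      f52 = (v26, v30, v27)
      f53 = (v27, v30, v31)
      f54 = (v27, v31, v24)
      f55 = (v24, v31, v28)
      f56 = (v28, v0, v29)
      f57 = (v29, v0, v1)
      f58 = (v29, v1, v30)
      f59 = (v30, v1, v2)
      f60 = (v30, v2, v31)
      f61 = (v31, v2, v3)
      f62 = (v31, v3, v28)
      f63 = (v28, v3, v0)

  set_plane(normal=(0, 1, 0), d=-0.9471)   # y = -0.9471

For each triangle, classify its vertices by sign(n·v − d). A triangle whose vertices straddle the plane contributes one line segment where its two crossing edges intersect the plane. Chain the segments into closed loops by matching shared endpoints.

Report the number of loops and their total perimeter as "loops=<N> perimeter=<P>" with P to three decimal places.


Straddling triangles (22 of 64):
  (v16,v20,v17) [+-+] → (-1.91768, -0.9471, 0)–(-1.62777, -0.9471, 0.289915)  len=0.4100
  (v17,v20,v21) [+--] → (-1.62777, -0.9471, 0.289915)–(-1.22768, -0.9471, 0.69)  len=0.5658
  (v17,v21,v18) [+-+] → (-1.22768, -0.9471, 0.69)–(-1.10818, -0.9471, 0.570492)  len=0.1690
  (v18,v21,v22) [+-+] → (-1.10818, -0.9471, 0.570492)–(-0.9471, -0.9471, 0.409418)  len=0.2278
  (v19,v22,v23) [++-] → (-0.9471, -0.9471, -0.409418)–(-1.22768, -0.9471, -0.69)  len=0.3968
  (v19,v23,v16) [+-+] → (-1.22768, -0.9471, -0.69)–(-1.34719, -0.9471, -0.570492)  len=0.1690
  (v16,v23,v20) [+--] → (-1.34719, -0.9471, -0.570492)–(-1.91768, -0.9471, 0)  len=0.8068
  (v21,v25,v22) [--+] → (-0.459787, -0.9471, 0.207559)–(-0.9471, -0.9471, 0.409418)  len=0.5275
  (v22,v25,v26) [+-+] → (-0.459787, -0.9471, 0.207559)–(0, -0.9471, 0.0171)  len=0.4977
  (v22,v26,v23) [++-] → (-0.0908958, -0.9471, -0.0547517)–(-0.9471, -0.9471, -0.409418)  len=0.9268
  (v23,v26,v27) [-+-] → (-0.0908958, -0.9471, -0.0547517)–(0, -0.9471, -0.0171)  len=0.0984
  (v25,v29,v26) [--+] → (0.0908958, -0.9471, 0.0547517)–(0, -0.9471, 0.0171)  len=0.0984
  (v26,v29,v30) [+-+] → (0.0908958, -0.9471, 0.0547517)–(0.9471, -0.9471, 0.409418)  len=0.9268
  (v26,v30,v27) [++-] → (0.459787, -0.9471, -0.207559)–(0, -0.9471, -0.0171)  len=0.4977
  (v27,v30,v31) [-+-] → (0.459787, -0.9471, -0.207559)–(0.9471, -0.9471, -0.409418)  len=0.5275
  (v28,v0,v29) [-+-] → (1.91768, -0.9471, 0)–(1.34719, -0.9471, 0.570492)  len=0.8068
  (v29,v0,v1) [-++] → (1.34719, -0.9471, 0.570492)–(1.22768, -0.9471, 0.69)  len=0.1690
  (v29,v1,v30) [-++] → (1.22768, -0.9471, 0.69)–(0.9471, -0.9471, 0.409418)  len=0.3968
  (v30,v2,v31) [++-] → (1.10818, -0.9471, -0.570492)–(0.9471, -0.9471, -0.409418)  len=0.2278
  (v31,v2,v3) [-++] → (1.10818, -0.9471, -0.570492)–(1.22768, -0.9471, -0.69)  len=0.1690
  (v31,v3,v28) [-+-] → (1.22768, -0.9471, -0.69)–(1.62777, -0.9471, -0.289915)  len=0.5658
  (v28,v3,v0) [-++] → (1.62777, -0.9471, -0.289915)–(1.91768, -0.9471, 0)  len=0.4100

Chained into 1 loop(s):
  loop 1: 22 segments, perimeter = 9.5910
Total perimeter = 9.591

loops=1 perimeter=9.591


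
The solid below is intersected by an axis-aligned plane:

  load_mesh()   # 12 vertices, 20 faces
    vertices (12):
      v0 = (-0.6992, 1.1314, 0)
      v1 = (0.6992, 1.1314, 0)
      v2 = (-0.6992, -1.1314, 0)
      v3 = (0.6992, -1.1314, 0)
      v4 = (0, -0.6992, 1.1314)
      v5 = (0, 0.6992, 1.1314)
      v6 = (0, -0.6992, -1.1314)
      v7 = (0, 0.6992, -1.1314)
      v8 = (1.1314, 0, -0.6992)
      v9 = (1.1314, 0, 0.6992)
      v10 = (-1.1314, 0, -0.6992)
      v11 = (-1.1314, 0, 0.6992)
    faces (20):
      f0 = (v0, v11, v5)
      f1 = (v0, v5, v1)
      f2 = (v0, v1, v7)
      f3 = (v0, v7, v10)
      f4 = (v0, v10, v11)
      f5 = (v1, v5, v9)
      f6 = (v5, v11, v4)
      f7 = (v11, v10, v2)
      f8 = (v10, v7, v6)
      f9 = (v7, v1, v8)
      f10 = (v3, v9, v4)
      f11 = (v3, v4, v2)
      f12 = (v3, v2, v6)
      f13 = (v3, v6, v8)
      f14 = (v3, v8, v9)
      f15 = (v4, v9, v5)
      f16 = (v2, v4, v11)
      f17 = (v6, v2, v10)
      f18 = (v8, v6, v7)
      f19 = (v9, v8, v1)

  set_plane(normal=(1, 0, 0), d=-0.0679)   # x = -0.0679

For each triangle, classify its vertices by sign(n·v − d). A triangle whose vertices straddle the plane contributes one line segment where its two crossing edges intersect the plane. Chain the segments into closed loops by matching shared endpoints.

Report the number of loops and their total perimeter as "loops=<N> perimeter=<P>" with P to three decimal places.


Straddling triangles (10 of 20):
  (v0,v11,v5) [--+] → (-0.0679, 0.657238, 1.10546)–(-0.0679, 0.741171, 1.02153)  len=0.1187
  (v0,v5,v1) [-++] → (-0.0679, 0.741171, 1.02153)–(-0.0679, 1.1314, 0)  len=1.0935
  (v0,v1,v7) [-++] → (-0.0679, 1.1314, 0)–(-0.0679, 0.741171, -1.02153)  len=1.0935
  (v0,v7,v10) [-+-] → (-0.0679, 0.741171, -1.02153)–(-0.0679, 0.657238, -1.10546)  len=0.1187
  (v5,v11,v4) [+-+] → (-0.0679, 0.657238, 1.10546)–(-0.0679, -0.657238, 1.10546)  len=1.3145
  (v10,v7,v6) [-++] → (-0.0679, 0.657238, -1.10546)–(-0.0679, -0.657238, -1.10546)  len=1.3145
  (v3,v4,v2) [++-] → (-0.0679, -0.741171, 1.02153)–(-0.0679, -1.1314, 0)  len=1.0935
  (v3,v2,v6) [+-+] → (-0.0679, -1.1314, 0)–(-0.0679, -0.741171, -1.02153)  len=1.0935
  (v2,v4,v11) [-+-] → (-0.0679, -0.741171, 1.02153)–(-0.0679, -0.657238, 1.10546)  len=0.1187
  (v6,v2,v10) [+--] → (-0.0679, -0.741171, -1.02153)–(-0.0679, -0.657238, -1.10546)  len=0.1187

Chained into 1 loop(s):
  loop 1: 10 segments, perimeter = 7.4779
Total perimeter = 7.478

loops=1 perimeter=7.478


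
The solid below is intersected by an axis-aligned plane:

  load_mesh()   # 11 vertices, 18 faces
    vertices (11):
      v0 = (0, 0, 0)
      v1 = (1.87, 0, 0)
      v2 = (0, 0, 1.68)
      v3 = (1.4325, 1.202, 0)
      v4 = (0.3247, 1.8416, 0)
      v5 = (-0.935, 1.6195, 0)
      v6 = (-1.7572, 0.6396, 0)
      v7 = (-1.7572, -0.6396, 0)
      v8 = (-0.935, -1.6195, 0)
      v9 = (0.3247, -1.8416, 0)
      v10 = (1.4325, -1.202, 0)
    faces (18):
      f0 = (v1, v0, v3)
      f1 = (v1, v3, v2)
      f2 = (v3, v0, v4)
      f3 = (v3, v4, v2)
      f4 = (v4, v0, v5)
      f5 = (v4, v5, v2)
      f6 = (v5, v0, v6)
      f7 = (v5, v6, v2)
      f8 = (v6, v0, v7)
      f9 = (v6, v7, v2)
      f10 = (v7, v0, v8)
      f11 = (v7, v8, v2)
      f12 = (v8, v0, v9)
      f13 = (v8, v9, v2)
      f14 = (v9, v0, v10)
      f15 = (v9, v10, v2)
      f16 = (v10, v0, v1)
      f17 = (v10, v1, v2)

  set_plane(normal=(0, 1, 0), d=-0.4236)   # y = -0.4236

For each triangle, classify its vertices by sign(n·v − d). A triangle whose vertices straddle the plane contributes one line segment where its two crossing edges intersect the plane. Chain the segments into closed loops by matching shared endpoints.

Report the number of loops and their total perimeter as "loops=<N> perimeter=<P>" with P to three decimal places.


Straddling triangles (10 of 18):
  (v6,v0,v7) [++-] → (-1.16377, -0.4236, 0)–(-1.7572, -0.4236, 0)  len=0.5934
  (v6,v7,v2) [+-+] → (-1.7572, -0.4236, 0)–(-1.16377, -0.4236, 0.567355)  len=0.8210
  (v7,v0,v8) [-+-] → (-1.16377, -0.4236, 0)–(-0.244561, -0.4236, 0)  len=0.9192
  (v7,v8,v2) [--+] → (-0.244561, -0.4236, 1.24058)–(-1.16377, -0.4236, 0.567355)  len=1.1394
  (v8,v0,v9) [-+-] → (-0.244561, -0.4236, 0)–(0.0746866, -0.4236, 0)  len=0.3192
  (v8,v9,v2) [--+] → (0.0746866, -0.4236, 1.29357)–(-0.244561, -0.4236, 1.24058)  len=0.3236
  (v9,v0,v10) [-+-] → (0.0746866, -0.4236, 0)–(0.504831, -0.4236, 0)  len=0.4301
  (v9,v10,v2) [--+] → (0.504831, -0.4236, 1.08795)–(0.0746866, -0.4236, 1.29357)  len=0.4768
  (v10,v0,v1) [-++] → (0.504831, -0.4236, 0)–(1.71582, -0.4236, 0)  len=1.2110
  (v10,v1,v2) [-++] → (1.71582, -0.4236, 0)–(0.504831, -0.4236, 1.08795)  len=1.6279

Chained into 1 loop(s):
  loop 1: 10 segments, perimeter = 7.8617
Total perimeter = 7.862

loops=1 perimeter=7.862


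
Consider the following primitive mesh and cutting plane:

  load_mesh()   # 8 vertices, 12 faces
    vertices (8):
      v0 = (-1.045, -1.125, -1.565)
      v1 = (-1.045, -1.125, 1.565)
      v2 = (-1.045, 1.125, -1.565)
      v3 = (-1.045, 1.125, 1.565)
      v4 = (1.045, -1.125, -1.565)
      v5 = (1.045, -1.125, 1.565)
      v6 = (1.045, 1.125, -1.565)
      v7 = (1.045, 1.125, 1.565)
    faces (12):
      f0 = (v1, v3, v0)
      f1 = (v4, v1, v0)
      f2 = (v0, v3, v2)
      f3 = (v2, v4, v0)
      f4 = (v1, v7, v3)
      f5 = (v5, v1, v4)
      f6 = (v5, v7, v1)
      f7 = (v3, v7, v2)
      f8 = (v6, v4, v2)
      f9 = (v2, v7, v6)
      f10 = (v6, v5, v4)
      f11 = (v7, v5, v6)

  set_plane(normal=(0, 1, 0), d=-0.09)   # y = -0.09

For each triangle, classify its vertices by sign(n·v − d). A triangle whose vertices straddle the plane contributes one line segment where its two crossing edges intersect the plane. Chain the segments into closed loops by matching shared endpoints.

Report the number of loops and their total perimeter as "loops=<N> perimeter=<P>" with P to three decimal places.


loops=1 perimeter=10.440

Straddling triangles (8 of 12):
  (v1,v3,v0) [-+-] → (-1.045, -0.09, 1.565)–(-1.045, -0.09, -0.1252)  len=1.6902
  (v0,v3,v2) [-++] → (-1.045, -0.09, -0.1252)–(-1.045, -0.09, -1.565)  len=1.4398
  (v2,v4,v0) [+--] → (0.0836, -0.09, -1.565)–(-1.045, -0.09, -1.565)  len=1.1286
  (v1,v7,v3) [-++] → (-0.0836, -0.09, 1.565)–(-1.045, -0.09, 1.565)  len=0.9614
  (v5,v7,v1) [-+-] → (1.045, -0.09, 1.565)–(-0.0836, -0.09, 1.565)  len=1.1286
  (v6,v4,v2) [+-+] → (1.045, -0.09, -1.565)–(0.0836, -0.09, -1.565)  len=0.9614
  (v6,v5,v4) [+--] → (1.045, -0.09, 0.1252)–(1.045, -0.09, -1.565)  len=1.6902
  (v7,v5,v6) [+-+] → (1.045, -0.09, 1.565)–(1.045, -0.09, 0.1252)  len=1.4398

Chained into 1 loop(s):
  loop 1: 8 segments, perimeter = 10.4400
Total perimeter = 10.440


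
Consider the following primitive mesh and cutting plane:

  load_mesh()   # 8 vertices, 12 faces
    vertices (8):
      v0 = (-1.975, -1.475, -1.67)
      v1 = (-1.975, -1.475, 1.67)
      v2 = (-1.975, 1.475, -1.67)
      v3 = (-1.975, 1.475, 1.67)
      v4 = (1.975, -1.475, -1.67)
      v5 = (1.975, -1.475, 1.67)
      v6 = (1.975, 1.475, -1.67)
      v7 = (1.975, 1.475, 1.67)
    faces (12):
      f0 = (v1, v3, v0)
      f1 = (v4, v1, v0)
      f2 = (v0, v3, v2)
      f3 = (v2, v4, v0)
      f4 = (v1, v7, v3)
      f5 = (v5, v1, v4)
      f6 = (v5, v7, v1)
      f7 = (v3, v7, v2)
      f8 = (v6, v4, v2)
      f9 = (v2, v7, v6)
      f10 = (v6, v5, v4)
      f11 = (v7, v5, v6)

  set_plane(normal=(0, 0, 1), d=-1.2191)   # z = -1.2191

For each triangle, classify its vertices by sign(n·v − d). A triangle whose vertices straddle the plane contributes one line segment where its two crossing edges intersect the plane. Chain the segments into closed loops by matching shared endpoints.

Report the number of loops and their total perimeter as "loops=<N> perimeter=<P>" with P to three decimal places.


Straddling triangles (8 of 12):
  (v1,v3,v0) [++-] → (-1.975, -1.07675, -1.2191)–(-1.975, -1.475, -1.2191)  len=0.3982
  (v4,v1,v0) [-+-] → (1.44175, -1.475, -1.2191)–(-1.975, -1.475, -1.2191)  len=3.4168
  (v0,v3,v2) [-+-] → (-1.975, -1.07675, -1.2191)–(-1.975, 1.475, -1.2191)  len=2.5518
  (v5,v1,v4) [++-] → (1.44175, -1.475, -1.2191)–(1.975, -1.475, -1.2191)  len=0.5333
  (v3,v7,v2) [++-] → (-1.44175, 1.475, -1.2191)–(-1.975, 1.475, -1.2191)  len=0.5333
  (v2,v7,v6) [-+-] → (-1.44175, 1.475, -1.2191)–(1.975, 1.475, -1.2191)  len=3.4168
  (v6,v5,v4) [-+-] → (1.975, 1.07675, -1.2191)–(1.975, -1.475, -1.2191)  len=2.5518
  (v7,v5,v6) [++-] → (1.975, 1.07675, -1.2191)–(1.975, 1.475, -1.2191)  len=0.3982

Chained into 1 loop(s):
  loop 1: 8 segments, perimeter = 13.8000
Total perimeter = 13.800

loops=1 perimeter=13.800


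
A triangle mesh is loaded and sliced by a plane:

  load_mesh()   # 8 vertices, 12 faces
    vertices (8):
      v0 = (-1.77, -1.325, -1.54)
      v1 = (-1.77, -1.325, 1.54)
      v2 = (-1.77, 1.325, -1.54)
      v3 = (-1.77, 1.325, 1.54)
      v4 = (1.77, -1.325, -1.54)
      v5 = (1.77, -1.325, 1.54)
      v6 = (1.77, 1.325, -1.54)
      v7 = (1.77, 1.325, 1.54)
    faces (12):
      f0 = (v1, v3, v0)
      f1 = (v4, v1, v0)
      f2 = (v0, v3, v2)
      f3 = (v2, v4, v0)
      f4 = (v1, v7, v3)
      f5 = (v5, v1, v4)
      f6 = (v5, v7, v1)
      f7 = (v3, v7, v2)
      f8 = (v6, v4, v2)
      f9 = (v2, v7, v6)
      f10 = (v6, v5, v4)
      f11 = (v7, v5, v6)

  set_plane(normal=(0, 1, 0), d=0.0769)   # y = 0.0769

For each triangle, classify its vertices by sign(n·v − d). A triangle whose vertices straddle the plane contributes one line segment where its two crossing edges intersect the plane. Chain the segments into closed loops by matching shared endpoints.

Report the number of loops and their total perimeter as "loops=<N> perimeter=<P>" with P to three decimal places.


loops=1 perimeter=13.240

Straddling triangles (8 of 12):
  (v1,v3,v0) [-+-] → (-1.77, 0.0769, 1.54)–(-1.77, 0.0769, 0.0893781)  len=1.4506
  (v0,v3,v2) [-++] → (-1.77, 0.0769, 0.0893781)–(-1.77, 0.0769, -1.54)  len=1.6294
  (v2,v4,v0) [+--] → (-0.102727, 0.0769, -1.54)–(-1.77, 0.0769, -1.54)  len=1.6673
  (v1,v7,v3) [-++] → (0.102727, 0.0769, 1.54)–(-1.77, 0.0769, 1.54)  len=1.8727
  (v5,v7,v1) [-+-] → (1.77, 0.0769, 1.54)–(0.102727, 0.0769, 1.54)  len=1.6673
  (v6,v4,v2) [+-+] → (1.77, 0.0769, -1.54)–(-0.102727, 0.0769, -1.54)  len=1.8727
  (v6,v5,v4) [+--] → (1.77, 0.0769, -0.0893781)–(1.77, 0.0769, -1.54)  len=1.4506
  (v7,v5,v6) [+-+] → (1.77, 0.0769, 1.54)–(1.77, 0.0769, -0.0893781)  len=1.6294

Chained into 1 loop(s):
  loop 1: 8 segments, perimeter = 13.2400
Total perimeter = 13.240


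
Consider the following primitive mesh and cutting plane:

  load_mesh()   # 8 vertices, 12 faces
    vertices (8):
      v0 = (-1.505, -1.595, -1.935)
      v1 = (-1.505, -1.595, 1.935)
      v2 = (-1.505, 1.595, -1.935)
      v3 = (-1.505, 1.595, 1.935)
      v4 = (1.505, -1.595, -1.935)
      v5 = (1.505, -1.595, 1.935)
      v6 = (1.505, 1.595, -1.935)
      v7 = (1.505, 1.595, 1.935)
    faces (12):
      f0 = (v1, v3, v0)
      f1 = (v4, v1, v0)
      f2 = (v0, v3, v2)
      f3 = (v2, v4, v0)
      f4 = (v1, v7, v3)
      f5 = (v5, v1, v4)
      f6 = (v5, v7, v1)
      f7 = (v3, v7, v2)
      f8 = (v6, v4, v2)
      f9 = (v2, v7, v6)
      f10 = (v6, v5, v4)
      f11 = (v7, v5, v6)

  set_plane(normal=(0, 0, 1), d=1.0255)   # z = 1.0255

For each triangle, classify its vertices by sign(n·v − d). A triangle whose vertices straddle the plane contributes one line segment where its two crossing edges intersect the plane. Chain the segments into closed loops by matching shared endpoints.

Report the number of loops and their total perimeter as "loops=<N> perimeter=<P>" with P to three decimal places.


Straddling triangles (8 of 12):
  (v1,v3,v0) [++-] → (-1.505, 0.845309, 1.0255)–(-1.505, -1.595, 1.0255)  len=2.4403
  (v4,v1,v0) [-+-] → (-0.797611, -1.595, 1.0255)–(-1.505, -1.595, 1.0255)  len=0.7074
  (v0,v3,v2) [-+-] → (-1.505, 0.845309, 1.0255)–(-1.505, 1.595, 1.0255)  len=0.7497
  (v5,v1,v4) [++-] → (-0.797611, -1.595, 1.0255)–(1.505, -1.595, 1.0255)  len=2.3026
  (v3,v7,v2) [++-] → (0.797611, 1.595, 1.0255)–(-1.505, 1.595, 1.0255)  len=2.3026
  (v2,v7,v6) [-+-] → (0.797611, 1.595, 1.0255)–(1.505, 1.595, 1.0255)  len=0.7074
  (v6,v5,v4) [-+-] → (1.505, -0.845309, 1.0255)–(1.505, -1.595, 1.0255)  len=0.7497
  (v7,v5,v6) [++-] → (1.505, -0.845309, 1.0255)–(1.505, 1.595, 1.0255)  len=2.4403

Chained into 1 loop(s):
  loop 1: 8 segments, perimeter = 12.4000
Total perimeter = 12.400

loops=1 perimeter=12.400


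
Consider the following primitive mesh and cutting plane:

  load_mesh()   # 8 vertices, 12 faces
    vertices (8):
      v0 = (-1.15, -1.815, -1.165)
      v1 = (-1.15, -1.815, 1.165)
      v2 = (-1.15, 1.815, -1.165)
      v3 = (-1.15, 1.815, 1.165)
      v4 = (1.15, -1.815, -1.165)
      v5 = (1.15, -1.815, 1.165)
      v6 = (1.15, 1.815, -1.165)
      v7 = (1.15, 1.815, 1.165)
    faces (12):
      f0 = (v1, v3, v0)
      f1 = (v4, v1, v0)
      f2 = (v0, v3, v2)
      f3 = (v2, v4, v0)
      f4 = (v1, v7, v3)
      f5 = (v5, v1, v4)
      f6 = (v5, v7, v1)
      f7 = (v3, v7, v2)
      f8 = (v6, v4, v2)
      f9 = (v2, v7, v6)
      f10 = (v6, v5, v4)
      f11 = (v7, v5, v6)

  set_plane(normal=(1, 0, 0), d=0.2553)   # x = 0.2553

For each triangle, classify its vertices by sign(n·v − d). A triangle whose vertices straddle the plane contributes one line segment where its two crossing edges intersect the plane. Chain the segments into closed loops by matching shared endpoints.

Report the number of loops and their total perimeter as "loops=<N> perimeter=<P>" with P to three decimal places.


Straddling triangles (8 of 12):
  (v4,v1,v0) [+--] → (0.2553, -1.815, -0.25863)–(0.2553, -1.815, -1.165)  len=0.9064
  (v2,v4,v0) [-+-] → (0.2553, -0.40293, -1.165)–(0.2553, -1.815, -1.165)  len=1.4121
  (v1,v7,v3) [-+-] → (0.2553, 0.40293, 1.165)–(0.2553, 1.815, 1.165)  len=1.4121
  (v5,v1,v4) [+-+] → (0.2553, -1.815, 1.165)–(0.2553, -1.815, -0.25863)  len=1.4236
  (v5,v7,v1) [++-] → (0.2553, 0.40293, 1.165)–(0.2553, -1.815, 1.165)  len=2.2179
  (v3,v7,v2) [-+-] → (0.2553, 1.815, 1.165)–(0.2553, 1.815, 0.25863)  len=0.9064
  (v6,v4,v2) [++-] → (0.2553, -0.40293, -1.165)–(0.2553, 1.815, -1.165)  len=2.2179
  (v2,v7,v6) [-++] → (0.2553, 1.815, 0.25863)–(0.2553, 1.815, -1.165)  len=1.4236

Chained into 1 loop(s):
  loop 1: 8 segments, perimeter = 11.9200
Total perimeter = 11.920

loops=1 perimeter=11.920


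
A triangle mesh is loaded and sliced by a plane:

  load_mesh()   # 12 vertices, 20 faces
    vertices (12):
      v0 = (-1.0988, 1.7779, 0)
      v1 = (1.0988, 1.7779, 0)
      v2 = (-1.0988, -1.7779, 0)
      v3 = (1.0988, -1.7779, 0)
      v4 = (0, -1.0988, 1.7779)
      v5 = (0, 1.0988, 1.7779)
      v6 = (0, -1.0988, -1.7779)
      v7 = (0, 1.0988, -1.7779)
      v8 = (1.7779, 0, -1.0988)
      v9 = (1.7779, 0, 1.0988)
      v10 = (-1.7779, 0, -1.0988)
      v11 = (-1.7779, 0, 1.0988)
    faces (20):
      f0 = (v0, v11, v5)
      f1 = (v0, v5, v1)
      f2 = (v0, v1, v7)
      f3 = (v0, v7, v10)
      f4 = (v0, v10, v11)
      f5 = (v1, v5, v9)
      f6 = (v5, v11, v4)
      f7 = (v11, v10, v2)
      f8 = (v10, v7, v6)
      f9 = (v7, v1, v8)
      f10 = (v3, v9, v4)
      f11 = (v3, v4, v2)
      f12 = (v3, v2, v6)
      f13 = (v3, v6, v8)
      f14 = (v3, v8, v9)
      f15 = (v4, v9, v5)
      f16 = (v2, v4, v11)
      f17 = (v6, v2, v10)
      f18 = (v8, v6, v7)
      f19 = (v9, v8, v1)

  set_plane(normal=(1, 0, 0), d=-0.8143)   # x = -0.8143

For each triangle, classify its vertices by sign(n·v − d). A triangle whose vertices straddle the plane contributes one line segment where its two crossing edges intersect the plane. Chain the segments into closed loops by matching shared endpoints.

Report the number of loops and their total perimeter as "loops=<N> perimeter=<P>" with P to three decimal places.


loops=1 perimeter=10.047

Straddling triangles (10 of 20):
  (v0,v11,v5) [--+] → (-0.8143, 0.595536, 1.46686)–(-0.8143, 1.60207, 0.460332)  len=1.4235
  (v0,v5,v1) [-++] → (-0.8143, 1.60207, 0.460332)–(-0.8143, 1.7779, 0)  len=0.4928
  (v0,v1,v7) [-++] → (-0.8143, 1.7779, 0)–(-0.8143, 1.60207, -0.460332)  len=0.4928
  (v0,v7,v10) [-+-] → (-0.8143, 1.60207, -0.460332)–(-0.8143, 0.595536, -1.46686)  len=1.4235
  (v5,v11,v4) [+-+] → (-0.8143, 0.595536, 1.46686)–(-0.8143, -0.595536, 1.46686)  len=1.1911
  (v10,v7,v6) [-++] → (-0.8143, 0.595536, -1.46686)–(-0.8143, -0.595536, -1.46686)  len=1.1911
  (v3,v4,v2) [++-] → (-0.8143, -1.60207, 0.460332)–(-0.8143, -1.7779, 0)  len=0.4928
  (v3,v2,v6) [+-+] → (-0.8143, -1.7779, 0)–(-0.8143, -1.60207, -0.460332)  len=0.4928
  (v2,v4,v11) [-+-] → (-0.8143, -1.60207, 0.460332)–(-0.8143, -0.595536, 1.46686)  len=1.4235
  (v6,v2,v10) [+--] → (-0.8143, -1.60207, -0.460332)–(-0.8143, -0.595536, -1.46686)  len=1.4235

Chained into 1 loop(s):
  loop 1: 10 segments, perimeter = 10.0470
Total perimeter = 10.047


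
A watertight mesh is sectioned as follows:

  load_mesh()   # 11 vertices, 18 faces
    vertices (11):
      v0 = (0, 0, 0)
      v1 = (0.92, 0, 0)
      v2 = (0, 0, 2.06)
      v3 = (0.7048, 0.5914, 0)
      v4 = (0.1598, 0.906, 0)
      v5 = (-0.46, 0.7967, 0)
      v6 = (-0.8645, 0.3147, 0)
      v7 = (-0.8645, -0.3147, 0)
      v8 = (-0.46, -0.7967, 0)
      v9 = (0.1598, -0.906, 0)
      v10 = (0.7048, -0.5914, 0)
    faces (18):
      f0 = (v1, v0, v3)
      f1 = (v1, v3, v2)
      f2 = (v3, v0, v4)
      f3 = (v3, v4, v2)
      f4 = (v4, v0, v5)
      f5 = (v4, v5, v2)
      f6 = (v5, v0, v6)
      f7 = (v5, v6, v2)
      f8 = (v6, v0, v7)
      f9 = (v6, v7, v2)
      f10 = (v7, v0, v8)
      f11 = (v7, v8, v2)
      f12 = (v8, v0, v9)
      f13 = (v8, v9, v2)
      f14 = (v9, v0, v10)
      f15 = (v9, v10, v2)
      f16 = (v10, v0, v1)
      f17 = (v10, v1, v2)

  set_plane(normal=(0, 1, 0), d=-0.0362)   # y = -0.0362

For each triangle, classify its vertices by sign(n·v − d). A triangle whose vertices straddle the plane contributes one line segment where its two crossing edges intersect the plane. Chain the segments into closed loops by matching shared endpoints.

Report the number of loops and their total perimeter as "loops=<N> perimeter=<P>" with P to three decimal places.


loops=1 perimeter=6.117

Straddling triangles (10 of 18):
  (v6,v0,v7) [++-] → (-0.0994436, -0.0362, 0)–(-0.8645, -0.0362, 0)  len=0.7651
  (v6,v7,v2) [+-+] → (-0.8645, -0.0362, 0)–(-0.0994436, -0.0362, 1.82304)  len=1.9771
  (v7,v0,v8) [-+-] → (-0.0994436, -0.0362, 0)–(-0.0209012, -0.0362, 0)  len=0.0785
  (v7,v8,v2) [--+] → (-0.0209012, -0.0362, 1.9664)–(-0.0994436, -0.0362, 1.82304)  len=0.1635
  (v8,v0,v9) [-+-] → (-0.0209012, -0.0362, 0)–(0.00638494, -0.0362, 0)  len=0.0273
  (v8,v9,v2) [--+] → (0.00638494, -0.0362, 1.97769)–(-0.0209012, -0.0362, 1.9664)  len=0.0295
  (v9,v0,v10) [-+-] → (0.00638494, -0.0362, 0)–(0.0431413, -0.0362, 0)  len=0.0368
  (v9,v10,v2) [--+] → (0.0431413, -0.0362, 1.93391)–(0.00638494, -0.0362, 1.97769)  len=0.0572
  (v10,v0,v1) [-++] → (0.0431413, -0.0362, 0)–(0.906827, -0.0362, 0)  len=0.8637
  (v10,v1,v2) [-++] → (0.906827, -0.0362, 0)–(0.0431413, -0.0362, 1.93391)  len=2.1180

Chained into 1 loop(s):
  loop 1: 10 segments, perimeter = 6.1166
Total perimeter = 6.117


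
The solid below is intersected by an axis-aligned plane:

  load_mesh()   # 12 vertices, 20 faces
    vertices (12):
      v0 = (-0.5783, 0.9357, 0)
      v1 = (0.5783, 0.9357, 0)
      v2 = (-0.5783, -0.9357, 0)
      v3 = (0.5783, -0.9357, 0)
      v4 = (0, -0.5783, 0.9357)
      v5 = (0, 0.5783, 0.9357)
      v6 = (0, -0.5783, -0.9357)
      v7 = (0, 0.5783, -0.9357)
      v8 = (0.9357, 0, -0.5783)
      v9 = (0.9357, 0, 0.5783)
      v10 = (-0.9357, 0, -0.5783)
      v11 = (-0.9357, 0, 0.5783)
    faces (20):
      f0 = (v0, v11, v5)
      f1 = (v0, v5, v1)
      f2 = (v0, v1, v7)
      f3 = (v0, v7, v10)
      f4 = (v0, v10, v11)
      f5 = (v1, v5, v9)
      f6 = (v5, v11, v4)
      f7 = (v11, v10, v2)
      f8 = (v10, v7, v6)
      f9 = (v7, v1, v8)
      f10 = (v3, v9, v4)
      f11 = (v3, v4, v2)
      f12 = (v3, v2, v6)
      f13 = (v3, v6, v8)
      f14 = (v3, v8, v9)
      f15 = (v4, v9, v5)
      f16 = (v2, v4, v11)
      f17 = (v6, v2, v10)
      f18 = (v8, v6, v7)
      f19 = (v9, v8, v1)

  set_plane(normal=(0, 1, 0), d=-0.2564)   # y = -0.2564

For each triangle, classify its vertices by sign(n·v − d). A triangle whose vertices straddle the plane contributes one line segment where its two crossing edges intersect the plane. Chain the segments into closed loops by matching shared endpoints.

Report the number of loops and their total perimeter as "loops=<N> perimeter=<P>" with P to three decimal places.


Straddling triangles (10 of 20):
  (v5,v11,v4) [++-] → (-0.52084, -0.2564, 0.73676)–(0, -0.2564, 0.9357)  len=0.5575
  (v11,v10,v2) [++-] → (-0.837765, -0.2564, -0.419835)–(-0.837765, -0.2564, 0.419835)  len=0.8397
  (v10,v7,v6) [++-] → (0, -0.2564, -0.9357)–(-0.52084, -0.2564, -0.73676)  len=0.5575
  (v3,v9,v4) [-+-] → (0.837765, -0.2564, 0.419835)–(0.52084, -0.2564, 0.73676)  len=0.4482
  (v3,v6,v8) [--+] → (0.52084, -0.2564, -0.73676)–(0.837765, -0.2564, -0.419835)  len=0.4482
  (v3,v8,v9) [-++] → (0.837765, -0.2564, -0.419835)–(0.837765, -0.2564, 0.419835)  len=0.8397
  (v4,v9,v5) [-++] → (0.52084, -0.2564, 0.73676)–(0, -0.2564, 0.9357)  len=0.5575
  (v2,v4,v11) [--+] → (-0.52084, -0.2564, 0.73676)–(-0.837765, -0.2564, 0.419835)  len=0.4482
  (v6,v2,v10) [--+] → (-0.837765, -0.2564, -0.419835)–(-0.52084, -0.2564, -0.73676)  len=0.4482
  (v8,v6,v7) [+-+] → (0.52084, -0.2564, -0.73676)–(0, -0.2564, -0.9357)  len=0.5575

Chained into 1 loop(s):
  loop 1: 10 segments, perimeter = 5.7023
Total perimeter = 5.702

loops=1 perimeter=5.702


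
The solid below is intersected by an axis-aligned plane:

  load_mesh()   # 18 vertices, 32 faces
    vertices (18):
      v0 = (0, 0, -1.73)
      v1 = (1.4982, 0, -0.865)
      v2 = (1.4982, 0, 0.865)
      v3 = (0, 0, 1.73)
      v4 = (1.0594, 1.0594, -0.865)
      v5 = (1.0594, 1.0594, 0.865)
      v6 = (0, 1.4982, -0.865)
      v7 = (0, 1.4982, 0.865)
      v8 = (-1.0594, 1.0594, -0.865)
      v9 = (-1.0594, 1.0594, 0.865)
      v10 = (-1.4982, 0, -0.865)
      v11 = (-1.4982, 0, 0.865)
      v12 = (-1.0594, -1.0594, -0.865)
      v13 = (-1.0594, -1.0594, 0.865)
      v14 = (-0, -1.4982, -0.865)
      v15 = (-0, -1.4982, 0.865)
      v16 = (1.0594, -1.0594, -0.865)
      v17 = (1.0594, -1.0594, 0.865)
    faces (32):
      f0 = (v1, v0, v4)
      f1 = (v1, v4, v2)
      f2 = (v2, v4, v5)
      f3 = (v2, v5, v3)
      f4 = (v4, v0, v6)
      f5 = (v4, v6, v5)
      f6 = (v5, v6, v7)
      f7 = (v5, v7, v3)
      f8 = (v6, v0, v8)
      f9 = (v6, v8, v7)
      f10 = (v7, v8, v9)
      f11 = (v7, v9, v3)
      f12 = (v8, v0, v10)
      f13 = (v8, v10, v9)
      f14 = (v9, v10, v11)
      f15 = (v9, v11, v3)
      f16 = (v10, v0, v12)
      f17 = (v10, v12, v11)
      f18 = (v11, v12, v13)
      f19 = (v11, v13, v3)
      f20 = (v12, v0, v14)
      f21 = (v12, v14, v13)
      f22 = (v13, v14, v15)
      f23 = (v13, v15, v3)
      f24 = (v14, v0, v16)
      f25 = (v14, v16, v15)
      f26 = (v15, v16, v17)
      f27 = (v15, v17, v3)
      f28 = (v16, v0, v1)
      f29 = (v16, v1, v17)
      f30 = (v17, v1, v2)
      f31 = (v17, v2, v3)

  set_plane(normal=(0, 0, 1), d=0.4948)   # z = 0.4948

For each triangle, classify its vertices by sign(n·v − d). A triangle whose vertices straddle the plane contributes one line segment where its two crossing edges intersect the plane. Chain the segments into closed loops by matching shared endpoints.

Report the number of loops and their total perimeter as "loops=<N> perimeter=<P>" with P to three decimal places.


loops=1 perimeter=9.173

Straddling triangles (16 of 32):
  (v1,v4,v2) [--+] → (1.4043, 0.226699, 0.4948)–(1.4982, 0, 0.4948)  len=0.2454
  (v2,v4,v5) [+-+] → (1.4043, 0.226699, 0.4948)–(1.0594, 1.0594, 0.4948)  len=0.9013
  (v4,v6,v5) [--+] → (0.832701, 1.1533, 0.4948)–(1.0594, 1.0594, 0.4948)  len=0.2454
  (v5,v6,v7) [+-+] → (0.832701, 1.1533, 0.4948)–(0, 1.4982, 0.4948)  len=0.9013
  (v6,v8,v7) [--+] → (-0.226699, 1.4043, 0.4948)–(0, 1.4982, 0.4948)  len=0.2454
  (v7,v8,v9) [+-+] → (-0.226699, 1.4043, 0.4948)–(-1.0594, 1.0594, 0.4948)  len=0.9013
  (v8,v10,v9) [--+] → (-1.1533, 0.832701, 0.4948)–(-1.0594, 1.0594, 0.4948)  len=0.2454
  (v9,v10,v11) [+-+] → (-1.1533, 0.832701, 0.4948)–(-1.4982, 0, 0.4948)  len=0.9013
  (v10,v12,v11) [--+] → (-1.4043, -0.226699, 0.4948)–(-1.4982, 0, 0.4948)  len=0.2454
  (v11,v12,v13) [+-+] → (-1.4043, -0.226699, 0.4948)–(-1.0594, -1.0594, 0.4948)  len=0.9013
  (v12,v14,v13) [--+] → (-0.832701, -1.1533, 0.4948)–(-1.0594, -1.0594, 0.4948)  len=0.2454
  (v13,v14,v15) [+-+] → (-0.832701, -1.1533, 0.4948)–(0, -1.4982, 0.4948)  len=0.9013
  (v14,v16,v15) [--+] → (0.226699, -1.4043, 0.4948)–(0, -1.4982, 0.4948)  len=0.2454
  (v15,v16,v17) [+-+] → (0.226699, -1.4043, 0.4948)–(1.0594, -1.0594, 0.4948)  len=0.9013
  (v16,v1,v17) [--+] → (1.1533, -0.832701, 0.4948)–(1.0594, -1.0594, 0.4948)  len=0.2454
  (v17,v1,v2) [+-+] → (1.1533, -0.832701, 0.4948)–(1.4982, 0, 0.4948)  len=0.9013

Chained into 1 loop(s):
  loop 1: 16 segments, perimeter = 9.1734
Total perimeter = 9.173
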